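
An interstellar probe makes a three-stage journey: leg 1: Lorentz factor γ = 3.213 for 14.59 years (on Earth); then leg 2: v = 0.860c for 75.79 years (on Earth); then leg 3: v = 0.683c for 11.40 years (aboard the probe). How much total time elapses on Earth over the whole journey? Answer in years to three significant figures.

Leg 1: 14.59 years is already measured on Earth.
Leg 2: 75.79 years is already measured on Earth.
Leg 3: γ = 1/√(1 − 0.683²) = 1/√0.5335 = 1.369; Δt_3 = 1.369 × 11.40 = 15.61 years.
Total: 14.59 + 75.79 + 15.61 years.

Δt = 106 years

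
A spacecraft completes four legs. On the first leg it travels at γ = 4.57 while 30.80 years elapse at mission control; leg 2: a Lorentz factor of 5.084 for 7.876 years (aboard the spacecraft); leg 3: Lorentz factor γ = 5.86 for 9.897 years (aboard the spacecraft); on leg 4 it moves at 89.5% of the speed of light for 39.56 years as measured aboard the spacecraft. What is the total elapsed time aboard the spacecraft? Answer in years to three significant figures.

τ = 64.1 years

Leg 1: γ = 4.57; τ_1 = 30.80/4.570 = 6.740 years.
Leg 2: 7.876 years is already measured aboard the spacecraft.
Leg 3: 9.897 years is already measured aboard the spacecraft.
Leg 4: 39.56 years is already measured aboard the spacecraft.
Total: 6.740 + 7.876 + 9.897 + 39.56 years.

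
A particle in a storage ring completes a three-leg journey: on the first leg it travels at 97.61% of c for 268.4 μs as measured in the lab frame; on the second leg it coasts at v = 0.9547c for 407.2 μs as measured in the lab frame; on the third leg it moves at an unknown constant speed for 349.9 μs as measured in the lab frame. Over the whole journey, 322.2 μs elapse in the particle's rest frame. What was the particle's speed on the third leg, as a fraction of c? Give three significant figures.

Leg 1: β = 0.9761; γ = 1/√(1 − 0.9761²) = 1/√0.04723 = 4.601; τ_1 = 268.4/4.601 = 58.33 μs.
Leg 2: γ = 1/√(1 − 0.9547²) = 1/√0.08855 = 3.361; τ_2 = 407.2/3.361 = 121.2 μs.
Leg 3: speed unknown; τ_3 = 349.9/γ_3.
Total proper time: 58.33 + 121.2 + τ_3 = 322.2, so τ_3 = 322.2 − 179.5 = 142.7 μs.
γ_3 = 349.9/142.7 = 2.452; β = √(1 − 1/γ²) = √0.8337.

β = 0.913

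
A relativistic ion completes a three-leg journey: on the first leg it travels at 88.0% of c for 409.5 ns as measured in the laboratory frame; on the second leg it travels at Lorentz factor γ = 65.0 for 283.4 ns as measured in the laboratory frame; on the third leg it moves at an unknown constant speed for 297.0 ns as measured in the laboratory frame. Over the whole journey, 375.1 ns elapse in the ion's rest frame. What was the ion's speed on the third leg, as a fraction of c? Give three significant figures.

β = 0.805

Leg 1: β = 0.880; γ = 1/√(1 − 0.880²) = 1/√0.2256 = 2.105; τ_1 = 409.5/2.105 = 194.5 ns.
Leg 2: γ = 65.0; τ_2 = 283.4/65.00 = 4.360 ns.
Leg 3: speed unknown; τ_3 = 297.0/γ_3.
Total proper time: 194.5 + 4.360 + τ_3 = 375.1, so τ_3 = 375.1 − 198.9 = 176.2 ns.
γ_3 = 297.0/176.2 = 1.685; β = √(1 − 1/γ²) = √0.6479.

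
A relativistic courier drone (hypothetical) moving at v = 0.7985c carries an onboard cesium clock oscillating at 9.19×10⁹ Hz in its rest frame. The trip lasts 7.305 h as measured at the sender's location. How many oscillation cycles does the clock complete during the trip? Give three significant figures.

γ = 1/√(1 − 0.7985²) = 1/√0.3624 = 1.661
The oscillator's own cycle count is N = f × τ where τ is the proper time aboard the drone. τ = Δt/γ = 7.305/1.661 = 4.398 h = 1.583×10⁴ s.
N = 9.19×10⁹ × 1.583×10⁴ = 1.455×10¹⁴.

N = 1.45×10¹⁴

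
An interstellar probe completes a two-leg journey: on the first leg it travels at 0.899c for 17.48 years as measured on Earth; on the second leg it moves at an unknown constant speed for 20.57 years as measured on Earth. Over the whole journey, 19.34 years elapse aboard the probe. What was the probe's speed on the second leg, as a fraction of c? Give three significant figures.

Leg 1: γ = 1/√(1 − 0.899²) = 1/√0.1918 = 2.283; τ_1 = 17.48/2.283 = 7.655 years.
Leg 2: speed unknown; τ_2 = 20.57/γ_2.
Total proper time: 7.655 + τ_2 = 19.34, so τ_2 = 19.34 − 7.655 = 11.68 years.
γ_2 = 20.57/11.68 = 1.760; β = √(1 − 1/γ²) = √0.6773.

β = 0.823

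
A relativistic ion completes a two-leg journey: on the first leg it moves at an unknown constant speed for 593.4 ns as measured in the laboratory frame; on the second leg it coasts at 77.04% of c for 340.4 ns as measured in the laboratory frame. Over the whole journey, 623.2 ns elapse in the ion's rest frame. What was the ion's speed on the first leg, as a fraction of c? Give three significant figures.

β = 0.729

Leg 1: speed unknown; τ_1 = 593.4/γ_1.
Leg 2: β = 0.7704; γ = 1/√(1 − 0.7704²) = 1/√0.4065 = 1.568; τ_2 = 340.4/1.568 = 217.0 ns.
Total proper time: τ_1 + 217.0 = 623.2, so τ_1 = 623.2 − 217.0 = 406.2 ns.
γ_1 = 593.4/406.2 = 1.461; β = √(1 − 1/γ²) = √0.5315.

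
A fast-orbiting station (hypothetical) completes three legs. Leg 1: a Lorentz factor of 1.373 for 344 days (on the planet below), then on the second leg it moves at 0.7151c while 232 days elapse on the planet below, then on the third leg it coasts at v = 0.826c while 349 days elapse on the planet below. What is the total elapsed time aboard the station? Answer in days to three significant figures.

τ = 609 days

Leg 1: γ = 1.373; τ_1 = 344/1.373 = 250.5 days.
Leg 2: γ = 1/√(1 − 0.7151²) = 1/√0.4886 = 1.431; τ_2 = 232/1.431 = 162.2 days.
Leg 3: γ = 1/√(1 − 0.826²) = 1/√0.3177 = 1.774; τ_3 = 349/1.774 = 196.7 days.
Total: 250.5 + 162.2 + 196.7 days.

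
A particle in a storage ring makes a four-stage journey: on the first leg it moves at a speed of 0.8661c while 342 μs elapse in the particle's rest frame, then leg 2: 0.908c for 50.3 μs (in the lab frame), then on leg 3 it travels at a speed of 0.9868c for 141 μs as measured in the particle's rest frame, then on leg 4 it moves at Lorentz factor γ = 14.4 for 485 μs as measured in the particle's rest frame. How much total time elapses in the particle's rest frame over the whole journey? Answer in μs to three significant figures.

Leg 1: 342 μs is already measured in the particle's rest frame.
Leg 2: γ = 1/√(1 − 0.908²) = 1/√0.1755 = 2.387; τ_2 = 50.3/2.387 = 21.07 μs.
Leg 3: 141 μs is already measured in the particle's rest frame.
Leg 4: 485 μs is already measured in the particle's rest frame.
Total: 342.0 + 21.07 + 141.0 + 485.0 μs.

τ = 989 μs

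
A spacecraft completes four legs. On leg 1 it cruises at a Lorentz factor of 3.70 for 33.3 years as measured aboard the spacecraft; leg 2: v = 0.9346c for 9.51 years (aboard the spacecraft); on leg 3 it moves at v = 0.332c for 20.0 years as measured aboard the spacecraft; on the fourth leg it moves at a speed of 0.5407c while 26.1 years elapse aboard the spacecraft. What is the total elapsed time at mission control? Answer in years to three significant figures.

Δt = 202 years

Leg 1: γ = 3.70; Δt_1 = 3.700 × 33.3 = 123.2 years.
Leg 2: γ = 1/√(1 − 0.9346²) = 1/√0.1265 = 2.811; Δt_2 = 2.811 × 9.51 = 26.74 years.
Leg 3: γ = 1/√(1 − 0.332²) = 1/√0.8898 = 1.060; Δt_3 = 1.060 × 20.0 = 21.20 years.
Leg 4: γ = 1/√(1 − 0.5407²) = 1/√0.7076 = 1.189; Δt_4 = 1.189 × 26.1 = 31.03 years.
Total: 123.2 + 26.74 + 21.20 + 31.03 years.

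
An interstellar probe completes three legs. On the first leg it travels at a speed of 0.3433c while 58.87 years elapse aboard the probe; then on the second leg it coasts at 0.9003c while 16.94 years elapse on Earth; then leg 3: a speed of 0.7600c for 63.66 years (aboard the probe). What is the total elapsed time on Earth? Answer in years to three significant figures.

Leg 1: γ = 1/√(1 − 0.3433²) = 1/√0.8821 = 1.065; Δt_1 = 1.065 × 58.87 = 62.68 years.
Leg 2: 16.94 years is already measured on Earth.
Leg 3: γ = 1/√(1 − 0.7600²) = 1/√0.4224 = 1.539; Δt_3 = 1.539 × 63.66 = 97.95 years.
Total: 62.68 + 16.94 + 97.95 years.

Δt = 178 years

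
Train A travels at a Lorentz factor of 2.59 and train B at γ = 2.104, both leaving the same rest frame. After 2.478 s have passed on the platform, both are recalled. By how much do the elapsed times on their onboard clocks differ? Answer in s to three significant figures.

|τ_A − τ_B| = 0.221 s

A: γ = 2.59; τ_A = 2.478/2.590 = 0.9568 s.
B: γ = 2.104; τ_B = 2.478/2.104 = 1.178 s.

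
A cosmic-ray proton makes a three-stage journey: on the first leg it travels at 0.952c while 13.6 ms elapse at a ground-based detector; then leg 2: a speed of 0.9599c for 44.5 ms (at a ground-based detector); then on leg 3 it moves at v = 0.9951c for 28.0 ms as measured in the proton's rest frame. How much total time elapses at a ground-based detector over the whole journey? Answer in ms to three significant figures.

Leg 1: 13.6 ms is already measured at a ground-based detector.
Leg 2: 44.5 ms is already measured at a ground-based detector.
Leg 3: γ = 1/√(1 − 0.9951²) = 1/√0.009776 = 10.11; Δt_3 = 10.11 × 28.0 = 283.2 ms.
Total: 13.60 + 44.50 + 283.2 ms.

Δt = 341 ms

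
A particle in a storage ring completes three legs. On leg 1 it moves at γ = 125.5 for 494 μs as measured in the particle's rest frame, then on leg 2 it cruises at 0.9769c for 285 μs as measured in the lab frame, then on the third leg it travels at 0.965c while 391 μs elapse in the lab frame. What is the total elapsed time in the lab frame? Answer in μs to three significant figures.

Δt = 6.27×10⁴ μs

Leg 1: γ = 125.5; Δt_1 = 125.5 × 494 = 6.200×10⁴ μs.
Leg 2: 285 μs is already measured in the lab frame.
Leg 3: 391 μs is already measured in the lab frame.
Total: 6.200×10⁴ + 285.0 + 391.0 μs.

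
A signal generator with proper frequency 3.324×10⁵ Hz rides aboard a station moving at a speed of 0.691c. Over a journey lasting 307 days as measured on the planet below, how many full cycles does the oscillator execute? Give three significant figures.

N = 6.37×10¹²

γ = 1/√(1 − 0.691²) = 1/√0.5225 = 1.383
The oscillator's own cycle count is N = f × τ where τ is the proper time aboard the station. τ = Δt/γ = 307/1.383 = 221.9 days = 1.917×10⁷ s.
N = 3.324×10⁵ × 1.917×10⁷ = 6.373×10¹².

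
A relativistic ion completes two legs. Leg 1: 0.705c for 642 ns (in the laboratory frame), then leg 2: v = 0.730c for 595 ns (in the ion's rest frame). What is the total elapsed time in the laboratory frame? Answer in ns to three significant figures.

Δt = 1510 ns

Leg 1: 642 ns is already measured in the laboratory frame.
Leg 2: γ = 1/√(1 − 0.730²) = 1/√0.4671 = 1.463; Δt_2 = 1.463 × 595 = 870.6 ns.
Total: 642.0 + 870.6 ns.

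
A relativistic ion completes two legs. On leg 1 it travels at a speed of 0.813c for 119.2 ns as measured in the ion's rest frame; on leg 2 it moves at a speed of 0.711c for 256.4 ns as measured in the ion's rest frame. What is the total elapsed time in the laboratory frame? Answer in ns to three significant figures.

Leg 1: γ = 1/√(1 − 0.813²) = 1/√0.3390 = 1.717; Δt_1 = 1.717 × 119.2 = 204.7 ns.
Leg 2: γ = 1/√(1 − 0.711²) = 1/√0.4945 = 1.422; Δt_2 = 1.422 × 256.4 = 364.6 ns.
Total: 204.7 + 364.6 ns.

Δt = 569 ns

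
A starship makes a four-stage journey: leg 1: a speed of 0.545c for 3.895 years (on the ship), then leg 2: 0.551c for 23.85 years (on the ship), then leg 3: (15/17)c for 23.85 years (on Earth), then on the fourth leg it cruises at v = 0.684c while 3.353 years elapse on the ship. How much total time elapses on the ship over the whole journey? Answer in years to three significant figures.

Leg 1: 3.895 years is already measured on the ship.
Leg 2: 23.85 years is already measured on the ship.
Leg 3: γ = 1/√(1 − (15/17)²) = 17/8 = 2.125; τ_3 = 23.85/2.125 = 11.22 years.
Leg 4: 3.353 years is already measured on the ship.
Total: 3.895 + 23.85 + 11.22 + 3.353 years.

τ = 42.3 years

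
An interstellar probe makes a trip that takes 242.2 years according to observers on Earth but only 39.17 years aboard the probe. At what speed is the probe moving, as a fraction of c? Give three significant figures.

v = 0.987c

The proper time is measured aboard the probe (both events occur at the probe's location); Δt is measured on Earth. γ = Δt/τ = 242.2/39.17 = 6.183.
β = √(1 − 1/γ²) = √(1 − 0.02616) = √0.9738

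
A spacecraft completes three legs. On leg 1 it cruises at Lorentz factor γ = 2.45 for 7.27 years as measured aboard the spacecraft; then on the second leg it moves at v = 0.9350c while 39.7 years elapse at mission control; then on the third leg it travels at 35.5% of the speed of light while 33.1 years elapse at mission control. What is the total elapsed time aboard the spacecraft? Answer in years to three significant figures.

τ = 52.3 years

Leg 1: 7.27 years is already measured aboard the spacecraft.
Leg 2: γ = 1/√(1 − 0.9350²) = 1/√0.1258 = 2.820; τ_2 = 39.7/2.820 = 14.08 years.
Leg 3: β = 0.355; γ = 1/√(1 − 0.355²) = 1/√0.8740 = 1.070; τ_3 = 33.1/1.070 = 30.94 years.
Total: 7.270 + 14.08 + 30.94 years.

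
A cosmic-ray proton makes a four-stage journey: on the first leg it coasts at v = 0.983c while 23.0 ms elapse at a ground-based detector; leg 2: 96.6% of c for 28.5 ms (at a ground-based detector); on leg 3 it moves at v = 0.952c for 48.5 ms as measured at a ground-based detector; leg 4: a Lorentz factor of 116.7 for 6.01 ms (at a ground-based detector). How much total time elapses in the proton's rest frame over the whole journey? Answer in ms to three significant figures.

τ = 26.5 ms

Leg 1: γ = 1/√(1 − 0.983²) = 1/√0.03371 = 5.446; τ_1 = 23.0/5.446 = 4.223 ms.
Leg 2: β = 0.966; γ = 1/√(1 − 0.966²) = 1/√0.06684 = 3.868; τ_2 = 28.5/3.868 = 7.368 ms.
Leg 3: γ = 1/√(1 − 0.952²) = 1/√0.09370 = 3.267; τ_3 = 48.5/3.267 = 14.85 ms.
Leg 4: γ = 116.7; τ_4 = 6.01/116.7 = 0.05150 ms.
Total: 4.223 + 7.368 + 14.85 + 0.05150 ms.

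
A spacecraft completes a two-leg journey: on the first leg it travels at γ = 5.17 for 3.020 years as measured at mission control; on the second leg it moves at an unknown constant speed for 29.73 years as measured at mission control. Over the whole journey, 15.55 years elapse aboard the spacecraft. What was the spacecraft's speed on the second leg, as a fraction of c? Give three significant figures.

Leg 1: γ = 5.17; τ_1 = 3.020/5.170 = 0.5841 years.
Leg 2: speed unknown; τ_2 = 29.73/γ_2.
Total proper time: 0.5841 + τ_2 = 15.55, so τ_2 = 15.55 − 0.5841 = 14.97 years.
γ_2 = 29.73/14.97 = 1.987; β = √(1 − 1/γ²) = √0.7466.

β = 0.864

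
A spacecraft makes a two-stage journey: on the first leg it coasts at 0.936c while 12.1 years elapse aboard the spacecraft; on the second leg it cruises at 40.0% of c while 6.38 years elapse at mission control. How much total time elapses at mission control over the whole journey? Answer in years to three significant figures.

Leg 1: γ = 1/√(1 − 0.936²) = 1/√0.1239 = 2.841; Δt_1 = 2.841 × 12.1 = 34.38 years.
Leg 2: 6.38 years is already measured at mission control.
Total: 34.38 + 6.380 years.

Δt = 40.8 years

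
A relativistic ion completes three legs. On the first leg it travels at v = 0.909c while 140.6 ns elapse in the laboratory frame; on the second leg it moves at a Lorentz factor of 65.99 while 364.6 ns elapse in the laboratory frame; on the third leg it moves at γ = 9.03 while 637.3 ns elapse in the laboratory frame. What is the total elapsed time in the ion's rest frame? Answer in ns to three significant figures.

Leg 1: γ = 1/√(1 − 0.909²) = 1/√0.1737 = 2.399; τ_1 = 140.6/2.399 = 58.60 ns.
Leg 2: γ = 65.99; τ_2 = 364.6/65.99 = 5.525 ns.
Leg 3: γ = 9.03; τ_3 = 637.3/9.030 = 70.58 ns.
Total: 58.60 + 5.525 + 70.58 ns.

τ = 135 ns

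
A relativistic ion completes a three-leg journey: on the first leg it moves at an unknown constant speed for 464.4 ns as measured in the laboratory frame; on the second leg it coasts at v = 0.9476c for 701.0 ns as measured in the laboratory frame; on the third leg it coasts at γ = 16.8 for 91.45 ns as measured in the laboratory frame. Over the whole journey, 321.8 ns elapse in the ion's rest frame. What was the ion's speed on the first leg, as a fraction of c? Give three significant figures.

β = 0.980

Leg 1: speed unknown; τ_1 = 464.4/γ_1.
Leg 2: γ = 1/√(1 − 0.9476²) = 1/√0.1021 = 3.130; τ_2 = 701.0/3.130 = 223.9 ns.
Leg 3: γ = 16.8; τ_3 = 91.45/16.80 = 5.443 ns.
Total proper time: τ_1 + 223.9 + 5.443 = 321.8, so τ_1 = 321.8 − 229.4 = 92.42 ns.
γ_1 = 464.4/92.42 = 5.025; β = √(1 − 1/γ²) = √0.9604.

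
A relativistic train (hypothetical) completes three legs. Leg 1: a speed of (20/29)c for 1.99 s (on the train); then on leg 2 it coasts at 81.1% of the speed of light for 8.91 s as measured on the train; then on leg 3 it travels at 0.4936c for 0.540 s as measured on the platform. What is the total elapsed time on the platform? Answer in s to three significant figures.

Leg 1: γ = 1/√(1 − (20/29)²) = 29/21 ≈ 1.381; Δt_1 = 1.381 × 1.99 = 2.748 s.
Leg 2: β = 0.811; γ = 1/√(1 − 0.811²) = 1/√0.3423 = 1.709; Δt_2 = 1.709 × 8.91 = 15.23 s.
Leg 3: 0.540 s is already measured on the platform.
Total: 2.748 + 15.23 + 0.5400 s.

Δt = 18.5 s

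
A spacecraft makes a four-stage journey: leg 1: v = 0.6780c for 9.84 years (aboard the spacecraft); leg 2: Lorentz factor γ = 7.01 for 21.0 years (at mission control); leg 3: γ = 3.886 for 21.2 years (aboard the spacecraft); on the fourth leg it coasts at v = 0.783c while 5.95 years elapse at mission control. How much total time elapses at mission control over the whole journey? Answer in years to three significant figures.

Δt = 123 years

Leg 1: γ = 1/√(1 − 0.6780²) = 1/√0.5403 = 1.360; Δt_1 = 1.360 × 9.84 = 13.39 years.
Leg 2: 21.0 years is already measured at mission control.
Leg 3: γ = 3.886; Δt_3 = 3.886 × 21.2 = 82.38 years.
Leg 4: 5.95 years is already measured at mission control.
Total: 13.39 + 21.00 + 82.38 + 5.950 years.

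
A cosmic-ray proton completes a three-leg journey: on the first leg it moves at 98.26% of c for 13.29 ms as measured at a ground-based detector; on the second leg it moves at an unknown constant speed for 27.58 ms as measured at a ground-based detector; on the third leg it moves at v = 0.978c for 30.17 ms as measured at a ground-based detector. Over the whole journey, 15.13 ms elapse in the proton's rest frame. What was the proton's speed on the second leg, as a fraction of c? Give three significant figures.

β = 0.973

Leg 1: β = 0.9826; γ = 1/√(1 − 0.9826²) = 1/√0.03450 = 5.384; τ_1 = 13.29/5.384 = 2.468 ms.
Leg 2: speed unknown; τ_2 = 27.58/γ_2.
Leg 3: γ = 1/√(1 − 0.978²) = 1/√0.04352 = 4.794; τ_3 = 30.17/4.794 = 6.294 ms.
Total proper time: 2.468 + τ_2 + 6.294 = 15.13, so τ_2 = 15.13 − 8.762 = 6.368 ms.
γ_2 = 27.58/6.368 = 4.331; β = √(1 − 1/γ²) = √0.9467.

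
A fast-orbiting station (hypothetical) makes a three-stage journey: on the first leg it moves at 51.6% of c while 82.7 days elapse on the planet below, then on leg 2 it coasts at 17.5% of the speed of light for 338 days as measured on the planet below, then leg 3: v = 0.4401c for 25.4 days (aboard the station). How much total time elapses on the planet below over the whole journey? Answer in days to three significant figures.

Δt = 449 days

Leg 1: 82.7 days is already measured on the planet below.
Leg 2: 338 days is already measured on the planet below.
Leg 3: γ = 1/√(1 − 0.4401²) = 1/√0.8063 = 1.114; Δt_3 = 1.114 × 25.4 = 28.29 days.
Total: 82.70 + 338.0 + 28.29 days.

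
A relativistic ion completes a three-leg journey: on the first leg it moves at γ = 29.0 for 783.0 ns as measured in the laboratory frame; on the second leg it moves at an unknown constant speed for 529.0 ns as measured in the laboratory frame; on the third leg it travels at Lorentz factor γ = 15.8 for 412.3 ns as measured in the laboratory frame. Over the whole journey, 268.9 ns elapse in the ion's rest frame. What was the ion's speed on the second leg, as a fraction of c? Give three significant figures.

Leg 1: γ = 29.0; τ_1 = 783.0/29.00 = 27.00 ns.
Leg 2: speed unknown; τ_2 = 529.0/γ_2.
Leg 3: γ = 15.8; τ_3 = 412.3/15.80 = 26.09 ns.
Total proper time: 27.00 + τ_2 + 26.09 = 268.9, so τ_2 = 268.9 − 53.09 = 215.8 ns.
γ_2 = 529.0/215.8 = 2.451; β = √(1 − 1/γ²) = √0.8336.

β = 0.913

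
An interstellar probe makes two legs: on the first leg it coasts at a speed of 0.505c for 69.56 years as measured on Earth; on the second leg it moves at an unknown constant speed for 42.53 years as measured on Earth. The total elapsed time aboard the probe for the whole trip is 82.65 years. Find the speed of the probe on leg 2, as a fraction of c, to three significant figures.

Leg 1: γ = 1/√(1 − 0.505²) = 1/√0.7450 = 1.159; τ_1 = 69.56/1.159 = 60.04 years.
Leg 2: speed unknown; τ_2 = 42.53/γ_2.
Total proper time: 60.04 + τ_2 = 82.65, so τ_2 = 82.65 − 60.04 = 22.61 years.
γ_2 = 42.53/22.61 = 1.881; β = √(1 − 1/γ²) = √0.7173.

β = 0.847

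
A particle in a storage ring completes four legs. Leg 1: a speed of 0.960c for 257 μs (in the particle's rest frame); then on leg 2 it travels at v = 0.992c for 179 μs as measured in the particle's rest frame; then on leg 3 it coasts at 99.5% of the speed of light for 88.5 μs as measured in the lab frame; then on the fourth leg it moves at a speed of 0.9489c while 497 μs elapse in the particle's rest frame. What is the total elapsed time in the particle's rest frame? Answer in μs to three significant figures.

Leg 1: 257 μs is already measured in the particle's rest frame.
Leg 2: 179 μs is already measured in the particle's rest frame.
Leg 3: β = 0.995; γ = 1/√(1 − 0.995²) = 1/√0.009975 = 10.01; τ_3 = 88.5/10.01 = 8.839 μs.
Leg 4: 497 μs is already measured in the particle's rest frame.
Total: 257.0 + 179.0 + 8.839 + 497.0 μs.

τ = 942 μs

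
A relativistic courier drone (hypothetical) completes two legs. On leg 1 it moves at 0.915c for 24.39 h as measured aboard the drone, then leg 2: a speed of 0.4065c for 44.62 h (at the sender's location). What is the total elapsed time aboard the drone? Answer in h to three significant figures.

τ = 65.2 h

Leg 1: 24.39 h is already measured aboard the drone.
Leg 2: γ = 1/√(1 − 0.4065²) = 1/√0.8348 = 1.095; τ_2 = 44.62/1.095 = 40.77 h.
Total: 24.39 + 40.77 h.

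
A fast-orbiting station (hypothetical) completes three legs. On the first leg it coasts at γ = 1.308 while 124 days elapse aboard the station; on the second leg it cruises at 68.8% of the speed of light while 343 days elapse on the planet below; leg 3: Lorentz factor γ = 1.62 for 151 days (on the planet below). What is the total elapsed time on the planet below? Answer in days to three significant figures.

Leg 1: γ = 1.308; Δt_1 = 1.308 × 124 = 162.2 days.
Leg 2: 343 days is already measured on the planet below.
Leg 3: 151 days is already measured on the planet below.
Total: 162.2 + 343.0 + 151.0 days.

Δt = 656 days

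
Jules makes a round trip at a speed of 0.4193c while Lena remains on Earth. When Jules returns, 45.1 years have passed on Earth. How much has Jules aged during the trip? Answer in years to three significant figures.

γ = 1/√(1 − 0.4193²) = 1/√0.8242 = 1.102
Jules's clock measures proper time along the trip: τ = Δt/γ = 45.1/1.102 years.

τ = 40.9 years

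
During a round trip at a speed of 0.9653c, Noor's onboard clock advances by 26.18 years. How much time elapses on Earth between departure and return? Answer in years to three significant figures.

Δt = 100 years

γ = 1/√(1 − 0.9653²) = 1/√0.06820 = 3.829
Earth-frame duration is the dilated interval: Δt = γτ = 3.829 × 26.18 years.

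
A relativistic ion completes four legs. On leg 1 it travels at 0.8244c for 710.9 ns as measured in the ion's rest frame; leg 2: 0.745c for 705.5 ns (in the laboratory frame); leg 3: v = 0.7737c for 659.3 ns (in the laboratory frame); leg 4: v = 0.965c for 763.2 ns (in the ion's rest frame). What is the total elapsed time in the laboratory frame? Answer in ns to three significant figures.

Leg 1: γ = 1/√(1 − 0.8244²) = 1/√0.3204 = 1.767; Δt_1 = 1.767 × 710.9 = 1256 ns.
Leg 2: 705.5 ns is already measured in the laboratory frame.
Leg 3: 659.3 ns is already measured in the laboratory frame.
Leg 4: γ = 1/√(1 − 0.965²) = 1/√0.06878 = 3.813; Δt_4 = 3.813 × 763.2 = 2910 ns.
Total: 1256 + 705.5 + 659.3 + 2910 ns.

Δt = 5530 ns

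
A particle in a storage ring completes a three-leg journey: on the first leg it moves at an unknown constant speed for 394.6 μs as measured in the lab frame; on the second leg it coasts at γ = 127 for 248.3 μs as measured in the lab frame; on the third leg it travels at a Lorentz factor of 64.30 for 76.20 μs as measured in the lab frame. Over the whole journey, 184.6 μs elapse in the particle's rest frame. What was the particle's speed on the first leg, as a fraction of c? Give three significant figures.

Leg 1: speed unknown; τ_1 = 394.6/γ_1.
Leg 2: γ = 127; τ_2 = 248.3/127.0 = 1.955 μs.
Leg 3: γ = 64.30; τ_3 = 76.20/64.30 = 1.185 μs.
Total proper time: τ_1 + 1.955 + 1.185 = 184.6, so τ_1 = 184.6 − 3.140 = 181.5 μs.
γ_1 = 394.6/181.5 = 2.175; β = √(1 − 1/γ²) = √0.7885.

β = 0.888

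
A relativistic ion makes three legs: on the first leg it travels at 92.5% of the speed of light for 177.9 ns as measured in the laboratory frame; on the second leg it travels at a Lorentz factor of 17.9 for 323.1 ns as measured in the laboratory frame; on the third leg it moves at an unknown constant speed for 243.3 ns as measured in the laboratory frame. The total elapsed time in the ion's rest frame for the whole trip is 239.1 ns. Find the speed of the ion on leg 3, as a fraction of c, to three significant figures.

Leg 1: β = 0.925; γ = 1/√(1 − 0.925²) = 1/√0.1444 = 2.632; τ_1 = 177.9/2.632 = 67.60 ns.
Leg 2: γ = 17.9; τ_2 = 323.1/17.90 = 18.05 ns.
Leg 3: speed unknown; τ_3 = 243.3/γ_3.
Total proper time: 67.60 + 18.05 + τ_3 = 239.1, so τ_3 = 239.1 − 85.65 = 153.5 ns.
γ_3 = 243.3/153.5 = 1.585; β = √(1 − 1/γ²) = √0.6022.

β = 0.776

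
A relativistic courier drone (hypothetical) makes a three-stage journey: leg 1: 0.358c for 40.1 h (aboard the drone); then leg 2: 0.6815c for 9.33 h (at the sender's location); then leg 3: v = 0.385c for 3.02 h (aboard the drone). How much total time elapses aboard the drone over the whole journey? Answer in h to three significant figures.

Leg 1: 40.1 h is already measured aboard the drone.
Leg 2: γ = 1/√(1 − 0.6815²) = 1/√0.5356 = 1.366; τ_2 = 9.33/1.366 = 6.828 h.
Leg 3: 3.02 h is already measured aboard the drone.
Total: 40.10 + 6.828 + 3.020 h.

τ = 49.9 h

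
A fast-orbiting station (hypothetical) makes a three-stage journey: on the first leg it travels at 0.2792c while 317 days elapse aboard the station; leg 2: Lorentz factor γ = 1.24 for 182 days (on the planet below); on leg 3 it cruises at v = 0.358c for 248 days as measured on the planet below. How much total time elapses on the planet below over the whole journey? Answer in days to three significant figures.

Δt = 760 days

Leg 1: γ = 1/√(1 − 0.2792²) = 1/√0.9220 = 1.041; Δt_1 = 1.041 × 317 = 330.1 days.
Leg 2: 182 days is already measured on the planet below.
Leg 3: 248 days is already measured on the planet below.
Total: 330.1 + 182.0 + 248.0 days.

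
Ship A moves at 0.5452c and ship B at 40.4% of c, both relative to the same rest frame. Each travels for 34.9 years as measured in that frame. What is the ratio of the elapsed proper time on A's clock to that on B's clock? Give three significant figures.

A: γ = 1/√(1 − 0.5452²) = 1/√0.7028 = 1.193. B: β = 0.404; γ = 1/√(1 − 0.404²) = 1/√0.8368 = 1.093.
τ_A/τ_B = γ_B/γ_A = 1.093/1.193 = 0.9164, so τ_A/τ_B = 0.9164.

τ_A/τ_B = 0.916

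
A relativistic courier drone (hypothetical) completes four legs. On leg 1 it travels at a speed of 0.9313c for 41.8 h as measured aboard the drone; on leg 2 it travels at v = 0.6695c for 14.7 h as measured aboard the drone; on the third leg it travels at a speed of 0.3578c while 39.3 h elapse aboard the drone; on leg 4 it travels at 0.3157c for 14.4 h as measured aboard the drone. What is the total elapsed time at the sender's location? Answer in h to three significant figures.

Leg 1: γ = 1/√(1 − 0.9313²) = 1/√0.1327 = 2.745; Δt_1 = 2.745 × 41.8 = 114.8 h.
Leg 2: γ = 1/√(1 − 0.6695²) = 1/√0.5518 = 1.346; Δt_2 = 1.346 × 14.7 = 19.79 h.
Leg 3: γ = 1/√(1 − 0.3578²) = 1/√0.8720 = 1.071; Δt_3 = 1.071 × 39.3 = 42.09 h.
Leg 4: γ = 1/√(1 − 0.3157²) = 1/√0.9003 = 1.054; Δt_4 = 1.054 × 14.4 = 15.18 h.
Total: 114.8 + 19.79 + 42.09 + 15.18 h.

Δt = 192 h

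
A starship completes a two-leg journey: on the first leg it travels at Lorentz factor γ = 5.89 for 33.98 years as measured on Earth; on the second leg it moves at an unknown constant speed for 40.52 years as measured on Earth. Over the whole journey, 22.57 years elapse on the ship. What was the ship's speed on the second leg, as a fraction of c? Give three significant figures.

β = 0.910

Leg 1: γ = 5.89; τ_1 = 33.98/5.890 = 5.769 years.
Leg 2: speed unknown; τ_2 = 40.52/γ_2.
Total proper time: 5.769 + τ_2 = 22.57, so τ_2 = 22.57 − 5.769 = 16.80 years.
γ_2 = 40.52/16.80 = 2.412; β = √(1 − 1/γ²) = √0.8281.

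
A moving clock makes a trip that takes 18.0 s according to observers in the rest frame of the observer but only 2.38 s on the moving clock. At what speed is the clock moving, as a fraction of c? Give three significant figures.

v = 0.991c

The proper time is measured on the moving clock (both events occur at the clock's location); Δt is measured in the rest frame of the observer. γ = Δt/τ = 18.0/2.38 = 7.563.
β = √(1 − 1/γ²) = √(1 − 0.01748) = √0.9825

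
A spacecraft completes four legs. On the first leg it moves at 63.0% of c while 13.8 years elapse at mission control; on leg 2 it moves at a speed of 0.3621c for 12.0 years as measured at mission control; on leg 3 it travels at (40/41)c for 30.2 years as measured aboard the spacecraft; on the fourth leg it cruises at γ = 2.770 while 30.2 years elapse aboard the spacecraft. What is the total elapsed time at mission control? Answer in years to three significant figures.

Leg 1: 13.8 years is already measured at mission control.
Leg 2: 12.0 years is already measured at mission control.
Leg 3: γ = 1/√(1 − (40/41)²) = 41/9 ≈ 4.556; Δt_3 = 4.556 × 30.2 = 137.6 years.
Leg 4: γ = 2.770; Δt_4 = 2.770 × 30.2 = 83.65 years.
Total: 13.80 + 12.00 + 137.6 + 83.65 years.

Δt = 247 years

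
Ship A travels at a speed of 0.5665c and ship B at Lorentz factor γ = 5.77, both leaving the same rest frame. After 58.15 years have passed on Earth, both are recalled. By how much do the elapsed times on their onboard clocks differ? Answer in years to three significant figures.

|τ_A − τ_B| = 37.8 years

A: γ = 1/√(1 − 0.5665²) = 1/√0.6791 = 1.214; τ_A = 58.15/1.214 = 47.92 years.
B: γ = 5.77; τ_B = 58.15/5.770 = 10.08 years.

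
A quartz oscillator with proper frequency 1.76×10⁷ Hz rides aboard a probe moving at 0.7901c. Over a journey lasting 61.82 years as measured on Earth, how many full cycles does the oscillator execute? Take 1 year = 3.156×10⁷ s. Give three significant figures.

N = 2.10×10¹⁶

γ = 1/√(1 − 0.7901²) = 1/√0.3757 = 1.631
The oscillator's own cycle count is N = f × τ where τ is the proper time aboard the probe. τ = Δt/γ = 61.82/1.631 = 37.89 years = 1.196×10⁹ s.
N = 1.76×10⁷ × 1.196×10⁹ = 2.105×10¹⁶.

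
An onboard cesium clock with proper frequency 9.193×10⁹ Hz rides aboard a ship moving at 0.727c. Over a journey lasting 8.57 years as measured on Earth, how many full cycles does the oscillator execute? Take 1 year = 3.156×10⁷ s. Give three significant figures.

N = 1.71×10¹⁸

γ = 1/√(1 − 0.727²) = 1/√0.4715 = 1.456
The oscillator's own cycle count is N = f × τ where τ is the proper time on the ship. τ = Δt/γ = 8.57/1.456 = 5.884 years = 1.857×10⁸ s.
N = 9.193×10⁹ × 1.857×10⁸ = 1.707×10¹⁸.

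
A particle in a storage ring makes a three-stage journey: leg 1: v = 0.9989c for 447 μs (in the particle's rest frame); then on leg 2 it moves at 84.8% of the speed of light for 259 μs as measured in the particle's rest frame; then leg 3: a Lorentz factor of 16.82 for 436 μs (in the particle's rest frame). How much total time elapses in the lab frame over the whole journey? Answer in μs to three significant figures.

Leg 1: γ = 1/√(1 − 0.9989²) = 1/√0.002199 = 21.33; Δt_1 = 21.33 × 447 = 9533 μs.
Leg 2: β = 0.848; γ = 1/√(1 − 0.848²) = 1/√0.2809 = 1.887; Δt_2 = 1.887 × 259 = 488.7 μs.
Leg 3: γ = 16.82; Δt_3 = 16.82 × 436 = 7334 μs.
Total: 9533 + 488.7 + 7334 μs.

Δt = 1.74×10⁴ μs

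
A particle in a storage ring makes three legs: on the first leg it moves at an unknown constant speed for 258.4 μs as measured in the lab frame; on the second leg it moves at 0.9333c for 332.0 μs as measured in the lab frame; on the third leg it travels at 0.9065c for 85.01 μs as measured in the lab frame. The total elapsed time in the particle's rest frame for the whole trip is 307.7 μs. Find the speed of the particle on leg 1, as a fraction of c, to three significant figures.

Leg 1: speed unknown; τ_1 = 258.4/γ_1.
Leg 2: γ = 1/√(1 − 0.9333²) = 1/√0.1290 = 2.785; τ_2 = 332.0/2.785 = 119.2 μs.
Leg 3: γ = 1/√(1 − 0.9065²) = 1/√0.1783 = 2.369; τ_3 = 85.01/2.369 = 35.89 μs.
Total proper time: τ_1 + 119.2 + 35.89 = 307.7, so τ_1 = 307.7 − 155.1 = 152.6 μs.
γ_1 = 258.4/152.6 = 1.693; β = √(1 − 1/γ²) = √0.6513.

β = 0.807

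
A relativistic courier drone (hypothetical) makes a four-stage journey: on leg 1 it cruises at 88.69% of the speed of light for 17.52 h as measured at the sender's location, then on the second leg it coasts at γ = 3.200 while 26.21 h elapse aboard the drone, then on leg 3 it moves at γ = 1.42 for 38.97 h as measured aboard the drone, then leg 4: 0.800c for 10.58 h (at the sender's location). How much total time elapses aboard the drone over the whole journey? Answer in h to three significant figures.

Leg 1: β = 0.8869; γ = 1/√(1 − 0.8869²) = 1/√0.2134 = 2.165; τ_1 = 17.52/2.165 = 8.094 h.
Leg 2: 26.21 h is already measured aboard the drone.
Leg 3: 38.97 h is already measured aboard the drone.
Leg 4: γ = 1/√(1 − 0.800²) = 5/3 ≈ 1.667; τ_4 = 10.58/1.667 = 6.348 h.
Total: 8.094 + 26.21 + 38.97 + 6.348 h.

τ = 79.6 h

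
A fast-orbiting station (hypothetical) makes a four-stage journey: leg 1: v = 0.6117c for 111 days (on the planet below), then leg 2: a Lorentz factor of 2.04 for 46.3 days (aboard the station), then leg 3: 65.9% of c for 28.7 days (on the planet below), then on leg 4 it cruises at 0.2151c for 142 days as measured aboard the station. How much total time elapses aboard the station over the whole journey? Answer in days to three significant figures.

τ = 298 days

Leg 1: γ = 1/√(1 − 0.6117²) = 1/√0.6258 = 1.264; τ_1 = 111/1.264 = 87.81 days.
Leg 2: 46.3 days is already measured aboard the station.
Leg 3: β = 0.659; γ = 1/√(1 − 0.659²) = 1/√0.5657 = 1.330; τ_3 = 28.7/1.330 = 21.59 days.
Leg 4: 142 days is already measured aboard the station.
Total: 87.81 + 46.30 + 21.59 + 142.0 days.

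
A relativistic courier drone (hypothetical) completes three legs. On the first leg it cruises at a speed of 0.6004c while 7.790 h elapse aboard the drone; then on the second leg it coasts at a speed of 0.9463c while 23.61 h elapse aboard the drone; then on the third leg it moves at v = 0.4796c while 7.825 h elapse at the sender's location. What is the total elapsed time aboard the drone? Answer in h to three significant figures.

τ = 38.3 h

Leg 1: 7.790 h is already measured aboard the drone.
Leg 2: 23.61 h is already measured aboard the drone.
Leg 3: γ = 1/√(1 − 0.4796²) = 1/√0.7700 = 1.140; τ_3 = 7.825/1.140 = 6.866 h.
Total: 7.790 + 23.61 + 6.866 h.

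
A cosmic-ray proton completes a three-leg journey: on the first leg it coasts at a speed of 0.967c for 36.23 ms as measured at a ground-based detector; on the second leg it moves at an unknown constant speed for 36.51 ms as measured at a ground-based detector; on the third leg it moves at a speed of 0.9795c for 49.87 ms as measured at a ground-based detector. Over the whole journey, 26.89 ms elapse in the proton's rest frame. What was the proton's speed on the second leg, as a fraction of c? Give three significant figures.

Leg 1: γ = 1/√(1 − 0.967²) = 1/√0.06491 = 3.925; τ_1 = 36.23/3.925 = 9.231 ms.
Leg 2: speed unknown; τ_2 = 36.51/γ_2.
Leg 3: γ = 1/√(1 − 0.9795²) = 1/√0.04058 = 4.964; τ_3 = 49.87/4.964 = 10.05 ms.
Total proper time: 9.231 + τ_2 + 10.05 = 26.89, so τ_2 = 26.89 − 19.28 = 7.613 ms.
γ_2 = 36.51/7.613 = 4.795; β = √(1 − 1/γ²) = √0.9565.

β = 0.978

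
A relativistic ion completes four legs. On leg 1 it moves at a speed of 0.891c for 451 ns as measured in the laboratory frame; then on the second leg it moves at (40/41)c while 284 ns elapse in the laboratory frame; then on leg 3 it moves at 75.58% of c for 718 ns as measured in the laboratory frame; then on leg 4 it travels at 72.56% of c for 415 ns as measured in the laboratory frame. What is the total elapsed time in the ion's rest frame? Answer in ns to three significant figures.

τ = 1020 ns

Leg 1: γ = 1/√(1 − 0.891²) = 1/√0.2061 = 2.203; τ_1 = 451/2.203 = 204.8 ns.
Leg 2: γ = 1/√(1 − (40/41)²) = 41/9 ≈ 4.556; τ_2 = 284/4.556 = 62.34 ns.
Leg 3: β = 0.7558; γ = 1/√(1 − 0.7558²) = 1/√0.4288 = 1.527; τ_3 = 718/1.527 = 470.1 ns.
Leg 4: β = 0.7256; γ = 1/√(1 − 0.7256²) = 1/√0.4735 = 1.453; τ_4 = 415/1.453 = 285.6 ns.
Total: 204.8 + 62.34 + 470.1 + 285.6 ns.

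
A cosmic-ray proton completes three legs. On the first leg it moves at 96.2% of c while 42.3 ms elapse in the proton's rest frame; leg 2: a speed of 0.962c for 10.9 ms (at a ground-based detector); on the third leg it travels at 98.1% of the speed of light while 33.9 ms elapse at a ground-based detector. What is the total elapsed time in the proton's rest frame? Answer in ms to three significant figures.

Leg 1: 42.3 ms is already measured in the proton's rest frame.
Leg 2: γ = 1/√(1 − 0.962²) = 1/√0.07456 = 3.662; τ_2 = 10.9/3.662 = 2.976 ms.
Leg 3: β = 0.981; γ = 1/√(1 − 0.981²) = 1/√0.03764 = 5.154; τ_3 = 33.9/5.154 = 6.577 ms.
Total: 42.30 + 2.976 + 6.577 ms.

τ = 51.9 ms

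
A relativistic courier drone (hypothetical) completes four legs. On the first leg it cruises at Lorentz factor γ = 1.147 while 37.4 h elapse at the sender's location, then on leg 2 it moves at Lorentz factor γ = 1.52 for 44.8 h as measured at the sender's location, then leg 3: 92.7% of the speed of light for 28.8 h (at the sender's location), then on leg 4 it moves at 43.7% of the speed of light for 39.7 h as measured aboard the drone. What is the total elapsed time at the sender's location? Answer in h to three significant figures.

Leg 1: 37.4 h is already measured at the sender's location.
Leg 2: 44.8 h is already measured at the sender's location.
Leg 3: 28.8 h is already measured at the sender's location.
Leg 4: β = 0.437; γ = 1/√(1 − 0.437²) = 1/√0.8090 = 1.112; Δt_4 = 1.112 × 39.7 = 44.14 h.
Total: 37.40 + 44.80 + 28.80 + 44.14 h.

Δt = 155 h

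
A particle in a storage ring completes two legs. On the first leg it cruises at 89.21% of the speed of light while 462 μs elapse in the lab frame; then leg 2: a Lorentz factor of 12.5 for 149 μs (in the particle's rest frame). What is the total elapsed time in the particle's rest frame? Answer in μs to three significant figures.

Leg 1: β = 0.8921; γ = 1/√(1 − 0.8921²) = 1/√0.2042 = 2.213; τ_1 = 462/2.213 = 208.7 μs.
Leg 2: 149 μs is already measured in the particle's rest frame.
Total: 208.7 + 149.0 μs.

τ = 358 μs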